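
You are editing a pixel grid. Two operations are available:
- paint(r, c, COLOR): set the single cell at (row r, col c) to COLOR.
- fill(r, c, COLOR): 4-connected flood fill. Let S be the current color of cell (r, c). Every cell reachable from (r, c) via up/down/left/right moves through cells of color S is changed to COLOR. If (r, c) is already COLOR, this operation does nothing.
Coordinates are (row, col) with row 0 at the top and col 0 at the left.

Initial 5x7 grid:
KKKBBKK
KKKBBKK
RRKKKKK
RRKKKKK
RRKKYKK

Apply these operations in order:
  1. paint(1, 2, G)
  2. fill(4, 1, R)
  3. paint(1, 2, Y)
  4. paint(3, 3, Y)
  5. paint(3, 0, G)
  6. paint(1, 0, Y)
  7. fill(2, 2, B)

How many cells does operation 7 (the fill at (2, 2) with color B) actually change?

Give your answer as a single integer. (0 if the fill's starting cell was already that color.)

Answer: 17

Derivation:
After op 1 paint(1,2,G):
KKKBBKK
KKGBBKK
RRKKKKK
RRKKKKK
RRKKYKK
After op 2 fill(4,1,R) [0 cells changed]:
KKKBBKK
KKGBBKK
RRKKKKK
RRKKKKK
RRKKYKK
After op 3 paint(1,2,Y):
KKKBBKK
KKYBBKK
RRKKKKK
RRKKKKK
RRKKYKK
After op 4 paint(3,3,Y):
KKKBBKK
KKYBBKK
RRKKKKK
RRKYKKK
RRKKYKK
After op 5 paint(3,0,G):
KKKBBKK
KKYBBKK
RRKKKKK
GRKYKKK
RRKKYKK
After op 6 paint(1,0,Y):
KKKBBKK
YKYBBKK
RRKKKKK
GRKYKKK
RRKKYKK
After op 7 fill(2,2,B) [17 cells changed]:
KKKBBBB
YKYBBBB
RRBBBBB
GRBYBBB
RRBBYBB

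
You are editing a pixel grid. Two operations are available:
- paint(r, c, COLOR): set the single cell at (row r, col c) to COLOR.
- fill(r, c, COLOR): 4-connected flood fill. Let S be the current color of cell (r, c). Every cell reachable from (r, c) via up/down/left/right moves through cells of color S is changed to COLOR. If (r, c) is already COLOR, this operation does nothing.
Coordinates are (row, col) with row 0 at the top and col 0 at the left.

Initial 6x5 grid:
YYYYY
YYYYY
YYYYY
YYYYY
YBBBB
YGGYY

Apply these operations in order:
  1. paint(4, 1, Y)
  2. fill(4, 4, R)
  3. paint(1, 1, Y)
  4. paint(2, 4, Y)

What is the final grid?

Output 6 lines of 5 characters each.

After op 1 paint(4,1,Y):
YYYYY
YYYYY
YYYYY
YYYYY
YYBBB
YGGYY
After op 2 fill(4,4,R) [3 cells changed]:
YYYYY
YYYYY
YYYYY
YYYYY
YYRRR
YGGYY
After op 3 paint(1,1,Y):
YYYYY
YYYYY
YYYYY
YYYYY
YYRRR
YGGYY
After op 4 paint(2,4,Y):
YYYYY
YYYYY
YYYYY
YYYYY
YYRRR
YGGYY

Answer: YYYYY
YYYYY
YYYYY
YYYYY
YYRRR
YGGYY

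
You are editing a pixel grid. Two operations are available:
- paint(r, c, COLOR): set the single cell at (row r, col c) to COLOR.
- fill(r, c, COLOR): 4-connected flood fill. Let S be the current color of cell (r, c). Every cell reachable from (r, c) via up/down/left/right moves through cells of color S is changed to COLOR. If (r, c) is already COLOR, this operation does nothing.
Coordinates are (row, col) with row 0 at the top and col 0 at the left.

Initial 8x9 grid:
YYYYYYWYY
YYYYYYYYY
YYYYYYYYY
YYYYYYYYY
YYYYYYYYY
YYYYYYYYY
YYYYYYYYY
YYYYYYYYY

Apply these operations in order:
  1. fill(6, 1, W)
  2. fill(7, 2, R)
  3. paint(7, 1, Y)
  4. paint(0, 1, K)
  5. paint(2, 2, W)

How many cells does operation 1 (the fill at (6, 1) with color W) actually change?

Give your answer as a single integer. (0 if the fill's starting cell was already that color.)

After op 1 fill(6,1,W) [71 cells changed]:
WWWWWWWWW
WWWWWWWWW
WWWWWWWWW
WWWWWWWWW
WWWWWWWWW
WWWWWWWWW
WWWWWWWWW
WWWWWWWWW

Answer: 71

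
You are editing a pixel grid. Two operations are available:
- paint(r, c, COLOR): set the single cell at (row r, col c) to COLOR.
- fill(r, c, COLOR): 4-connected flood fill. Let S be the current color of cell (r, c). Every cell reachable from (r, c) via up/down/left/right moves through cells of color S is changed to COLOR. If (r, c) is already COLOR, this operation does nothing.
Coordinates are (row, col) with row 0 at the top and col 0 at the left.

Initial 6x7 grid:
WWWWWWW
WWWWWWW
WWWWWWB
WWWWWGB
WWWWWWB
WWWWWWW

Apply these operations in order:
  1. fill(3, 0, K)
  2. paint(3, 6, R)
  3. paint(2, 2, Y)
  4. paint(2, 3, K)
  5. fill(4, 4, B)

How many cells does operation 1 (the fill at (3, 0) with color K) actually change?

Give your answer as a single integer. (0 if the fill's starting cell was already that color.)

After op 1 fill(3,0,K) [38 cells changed]:
KKKKKKK
KKKKKKK
KKKKKKB
KKKKKGB
KKKKKKB
KKKKKKK

Answer: 38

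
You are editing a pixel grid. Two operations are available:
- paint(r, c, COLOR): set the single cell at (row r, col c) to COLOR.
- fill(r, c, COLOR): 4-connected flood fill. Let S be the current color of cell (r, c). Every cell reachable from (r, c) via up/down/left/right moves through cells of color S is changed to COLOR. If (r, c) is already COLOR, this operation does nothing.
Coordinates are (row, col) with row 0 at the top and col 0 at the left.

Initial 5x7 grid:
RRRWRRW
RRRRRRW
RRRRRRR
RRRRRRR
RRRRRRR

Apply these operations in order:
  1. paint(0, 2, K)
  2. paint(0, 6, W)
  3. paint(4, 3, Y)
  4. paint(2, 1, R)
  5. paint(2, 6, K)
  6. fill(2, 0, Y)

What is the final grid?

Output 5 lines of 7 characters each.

After op 1 paint(0,2,K):
RRKWRRW
RRRRRRW
RRRRRRR
RRRRRRR
RRRRRRR
After op 2 paint(0,6,W):
RRKWRRW
RRRRRRW
RRRRRRR
RRRRRRR
RRRRRRR
After op 3 paint(4,3,Y):
RRKWRRW
RRRRRRW
RRRRRRR
RRRRRRR
RRRYRRR
After op 4 paint(2,1,R):
RRKWRRW
RRRRRRW
RRRRRRR
RRRRRRR
RRRYRRR
After op 5 paint(2,6,K):
RRKWRRW
RRRRRRW
RRRRRRK
RRRRRRR
RRRYRRR
After op 6 fill(2,0,Y) [29 cells changed]:
YYKWYYW
YYYYYYW
YYYYYYK
YYYYYYY
YYYYYYY

Answer: YYKWYYW
YYYYYYW
YYYYYYK
YYYYYYY
YYYYYYY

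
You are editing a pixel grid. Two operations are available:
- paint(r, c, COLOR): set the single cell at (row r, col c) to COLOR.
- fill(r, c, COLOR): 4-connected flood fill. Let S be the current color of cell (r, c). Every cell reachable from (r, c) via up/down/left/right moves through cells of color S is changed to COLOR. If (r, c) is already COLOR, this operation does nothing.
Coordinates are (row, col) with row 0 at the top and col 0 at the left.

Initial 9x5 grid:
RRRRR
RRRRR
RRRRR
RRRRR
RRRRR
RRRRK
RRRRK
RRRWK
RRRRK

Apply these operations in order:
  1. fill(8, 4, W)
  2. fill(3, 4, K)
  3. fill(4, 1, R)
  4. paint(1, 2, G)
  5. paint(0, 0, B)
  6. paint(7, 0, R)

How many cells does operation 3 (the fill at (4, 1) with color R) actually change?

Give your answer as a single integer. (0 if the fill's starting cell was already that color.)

After op 1 fill(8,4,W) [4 cells changed]:
RRRRR
RRRRR
RRRRR
RRRRR
RRRRR
RRRRW
RRRRW
RRRWW
RRRRW
After op 2 fill(3,4,K) [40 cells changed]:
KKKKK
KKKKK
KKKKK
KKKKK
KKKKK
KKKKW
KKKKW
KKKWW
KKKKW
After op 3 fill(4,1,R) [40 cells changed]:
RRRRR
RRRRR
RRRRR
RRRRR
RRRRR
RRRRW
RRRRW
RRRWW
RRRRW

Answer: 40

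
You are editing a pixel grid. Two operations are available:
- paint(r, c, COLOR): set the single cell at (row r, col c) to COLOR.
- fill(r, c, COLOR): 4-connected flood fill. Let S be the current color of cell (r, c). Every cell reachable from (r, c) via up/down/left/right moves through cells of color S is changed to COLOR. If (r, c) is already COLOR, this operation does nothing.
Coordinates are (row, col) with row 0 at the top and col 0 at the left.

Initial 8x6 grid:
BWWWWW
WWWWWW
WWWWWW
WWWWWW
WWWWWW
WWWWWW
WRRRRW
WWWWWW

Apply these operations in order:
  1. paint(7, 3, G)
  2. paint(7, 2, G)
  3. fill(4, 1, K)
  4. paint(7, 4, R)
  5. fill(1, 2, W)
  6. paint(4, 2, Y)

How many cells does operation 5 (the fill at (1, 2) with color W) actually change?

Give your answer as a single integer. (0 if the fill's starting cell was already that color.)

Answer: 40

Derivation:
After op 1 paint(7,3,G):
BWWWWW
WWWWWW
WWWWWW
WWWWWW
WWWWWW
WWWWWW
WRRRRW
WWWGWW
After op 2 paint(7,2,G):
BWWWWW
WWWWWW
WWWWWW
WWWWWW
WWWWWW
WWWWWW
WRRRRW
WWGGWW
After op 3 fill(4,1,K) [41 cells changed]:
BKKKKK
KKKKKK
KKKKKK
KKKKKK
KKKKKK
KKKKKK
KRRRRK
KKGGKK
After op 4 paint(7,4,R):
BKKKKK
KKKKKK
KKKKKK
KKKKKK
KKKKKK
KKKKKK
KRRRRK
KKGGRK
After op 5 fill(1,2,W) [40 cells changed]:
BWWWWW
WWWWWW
WWWWWW
WWWWWW
WWWWWW
WWWWWW
WRRRRW
WWGGRW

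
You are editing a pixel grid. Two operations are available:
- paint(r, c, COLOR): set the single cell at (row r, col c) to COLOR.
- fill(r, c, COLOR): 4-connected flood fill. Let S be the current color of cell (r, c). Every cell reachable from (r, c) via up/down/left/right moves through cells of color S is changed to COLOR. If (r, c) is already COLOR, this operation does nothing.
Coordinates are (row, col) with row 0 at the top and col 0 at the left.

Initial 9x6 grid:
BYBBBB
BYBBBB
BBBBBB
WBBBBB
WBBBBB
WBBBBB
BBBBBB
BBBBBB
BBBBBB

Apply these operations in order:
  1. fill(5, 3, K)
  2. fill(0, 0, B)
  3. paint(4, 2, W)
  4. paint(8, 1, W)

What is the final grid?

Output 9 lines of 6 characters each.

After op 1 fill(5,3,K) [49 cells changed]:
KYKKKK
KYKKKK
KKKKKK
WKKKKK
WKKKKK
WKKKKK
KKKKKK
KKKKKK
KKKKKK
After op 2 fill(0,0,B) [49 cells changed]:
BYBBBB
BYBBBB
BBBBBB
WBBBBB
WBBBBB
WBBBBB
BBBBBB
BBBBBB
BBBBBB
After op 3 paint(4,2,W):
BYBBBB
BYBBBB
BBBBBB
WBBBBB
WBWBBB
WBBBBB
BBBBBB
BBBBBB
BBBBBB
After op 4 paint(8,1,W):
BYBBBB
BYBBBB
BBBBBB
WBBBBB
WBWBBB
WBBBBB
BBBBBB
BBBBBB
BWBBBB

Answer: BYBBBB
BYBBBB
BBBBBB
WBBBBB
WBWBBB
WBBBBB
BBBBBB
BBBBBB
BWBBBB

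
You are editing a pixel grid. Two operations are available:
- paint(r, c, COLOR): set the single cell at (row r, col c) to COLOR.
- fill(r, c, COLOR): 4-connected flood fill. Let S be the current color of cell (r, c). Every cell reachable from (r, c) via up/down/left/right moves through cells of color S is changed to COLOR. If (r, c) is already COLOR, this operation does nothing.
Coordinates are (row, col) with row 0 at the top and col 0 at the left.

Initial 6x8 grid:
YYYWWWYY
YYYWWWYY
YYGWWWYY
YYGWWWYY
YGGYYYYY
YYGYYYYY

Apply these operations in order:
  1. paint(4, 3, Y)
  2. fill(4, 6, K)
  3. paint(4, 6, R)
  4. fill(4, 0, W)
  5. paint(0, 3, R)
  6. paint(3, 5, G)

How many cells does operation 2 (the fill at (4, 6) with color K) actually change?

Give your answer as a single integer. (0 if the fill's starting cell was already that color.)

Answer: 18

Derivation:
After op 1 paint(4,3,Y):
YYYWWWYY
YYYWWWYY
YYGWWWYY
YYGWWWYY
YGGYYYYY
YYGYYYYY
After op 2 fill(4,6,K) [18 cells changed]:
YYYWWWKK
YYYWWWKK
YYGWWWKK
YYGWWWKK
YGGKKKKK
YYGKKKKK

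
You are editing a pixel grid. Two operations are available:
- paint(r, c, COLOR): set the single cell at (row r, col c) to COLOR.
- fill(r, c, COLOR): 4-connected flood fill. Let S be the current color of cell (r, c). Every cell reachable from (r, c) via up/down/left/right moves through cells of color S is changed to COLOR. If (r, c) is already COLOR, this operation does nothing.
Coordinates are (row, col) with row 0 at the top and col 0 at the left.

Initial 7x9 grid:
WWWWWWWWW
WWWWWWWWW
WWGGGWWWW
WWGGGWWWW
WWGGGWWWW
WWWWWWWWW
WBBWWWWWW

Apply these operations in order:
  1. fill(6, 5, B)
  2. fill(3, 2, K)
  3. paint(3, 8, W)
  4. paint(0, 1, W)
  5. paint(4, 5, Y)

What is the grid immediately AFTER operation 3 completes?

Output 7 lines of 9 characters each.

Answer: BBBBBBBBB
BBBBBBBBB
BBKKKBBBB
BBKKKBBBW
BBKKKBBBB
BBBBBBBBB
BBBBBBBBB

Derivation:
After op 1 fill(6,5,B) [52 cells changed]:
BBBBBBBBB
BBBBBBBBB
BBGGGBBBB
BBGGGBBBB
BBGGGBBBB
BBBBBBBBB
BBBBBBBBB
After op 2 fill(3,2,K) [9 cells changed]:
BBBBBBBBB
BBBBBBBBB
BBKKKBBBB
BBKKKBBBB
BBKKKBBBB
BBBBBBBBB
BBBBBBBBB
After op 3 paint(3,8,W):
BBBBBBBBB
BBBBBBBBB
BBKKKBBBB
BBKKKBBBW
BBKKKBBBB
BBBBBBBBB
BBBBBBBBB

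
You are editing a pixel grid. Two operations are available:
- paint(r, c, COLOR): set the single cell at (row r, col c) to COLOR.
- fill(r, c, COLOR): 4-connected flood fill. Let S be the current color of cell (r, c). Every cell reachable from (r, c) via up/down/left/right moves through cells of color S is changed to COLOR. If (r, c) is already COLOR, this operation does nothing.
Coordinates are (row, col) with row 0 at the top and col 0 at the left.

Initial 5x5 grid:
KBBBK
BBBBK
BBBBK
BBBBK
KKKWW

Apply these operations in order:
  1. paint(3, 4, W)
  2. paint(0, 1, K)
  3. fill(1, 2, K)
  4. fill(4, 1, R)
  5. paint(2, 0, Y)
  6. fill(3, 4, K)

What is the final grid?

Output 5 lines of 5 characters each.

Answer: RRRRR
RRRRR
YRRRR
RRRRK
RRRKK

Derivation:
After op 1 paint(3,4,W):
KBBBK
BBBBK
BBBBK
BBBBW
KKKWW
After op 2 paint(0,1,K):
KKBBK
BBBBK
BBBBK
BBBBW
KKKWW
After op 3 fill(1,2,K) [14 cells changed]:
KKKKK
KKKKK
KKKKK
KKKKW
KKKWW
After op 4 fill(4,1,R) [22 cells changed]:
RRRRR
RRRRR
RRRRR
RRRRW
RRRWW
After op 5 paint(2,0,Y):
RRRRR
RRRRR
YRRRR
RRRRW
RRRWW
After op 6 fill(3,4,K) [3 cells changed]:
RRRRR
RRRRR
YRRRR
RRRRK
RRRKK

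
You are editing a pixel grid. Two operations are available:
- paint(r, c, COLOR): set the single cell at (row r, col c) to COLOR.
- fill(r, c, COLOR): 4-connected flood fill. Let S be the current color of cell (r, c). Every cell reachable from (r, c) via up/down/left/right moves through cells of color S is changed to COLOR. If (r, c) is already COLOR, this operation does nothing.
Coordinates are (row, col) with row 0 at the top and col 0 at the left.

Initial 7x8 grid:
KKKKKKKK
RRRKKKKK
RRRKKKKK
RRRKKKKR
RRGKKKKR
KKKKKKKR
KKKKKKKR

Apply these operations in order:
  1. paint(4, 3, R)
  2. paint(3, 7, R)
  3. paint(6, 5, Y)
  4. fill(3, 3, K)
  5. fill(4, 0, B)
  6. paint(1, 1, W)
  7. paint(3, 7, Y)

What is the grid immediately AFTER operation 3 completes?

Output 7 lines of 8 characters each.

After op 1 paint(4,3,R):
KKKKKKKK
RRRKKKKK
RRRKKKKK
RRRKKKKR
RRGRKKKR
KKKKKKKR
KKKKKKKR
After op 2 paint(3,7,R):
KKKKKKKK
RRRKKKKK
RRRKKKKK
RRRKKKKR
RRGRKKKR
KKKKKKKR
KKKKKKKR
After op 3 paint(6,5,Y):
KKKKKKKK
RRRKKKKK
RRRKKKKK
RRRKKKKR
RRGRKKKR
KKKKKKKR
KKKKKYKR

Answer: KKKKKKKK
RRRKKKKK
RRRKKKKK
RRRKKKKR
RRGRKKKR
KKKKKKKR
KKKKKYKR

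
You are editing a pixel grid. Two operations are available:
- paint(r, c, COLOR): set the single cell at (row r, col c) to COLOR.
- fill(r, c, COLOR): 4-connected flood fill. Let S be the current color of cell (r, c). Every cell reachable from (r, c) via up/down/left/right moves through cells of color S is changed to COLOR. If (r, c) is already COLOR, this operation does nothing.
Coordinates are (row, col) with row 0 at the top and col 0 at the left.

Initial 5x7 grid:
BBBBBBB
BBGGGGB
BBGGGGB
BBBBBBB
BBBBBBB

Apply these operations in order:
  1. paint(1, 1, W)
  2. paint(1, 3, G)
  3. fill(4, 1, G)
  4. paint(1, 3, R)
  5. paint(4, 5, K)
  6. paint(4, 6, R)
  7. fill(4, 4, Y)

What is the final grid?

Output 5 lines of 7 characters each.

After op 1 paint(1,1,W):
BBBBBBB
BWGGGGB
BBGGGGB
BBBBBBB
BBBBBBB
After op 2 paint(1,3,G):
BBBBBBB
BWGGGGB
BBGGGGB
BBBBBBB
BBBBBBB
After op 3 fill(4,1,G) [26 cells changed]:
GGGGGGG
GWGGGGG
GGGGGGG
GGGGGGG
GGGGGGG
After op 4 paint(1,3,R):
GGGGGGG
GWGRGGG
GGGGGGG
GGGGGGG
GGGGGGG
After op 5 paint(4,5,K):
GGGGGGG
GWGRGGG
GGGGGGG
GGGGGGG
GGGGGKG
After op 6 paint(4,6,R):
GGGGGGG
GWGRGGG
GGGGGGG
GGGGGGG
GGGGGKR
After op 7 fill(4,4,Y) [31 cells changed]:
YYYYYYY
YWYRYYY
YYYYYYY
YYYYYYY
YYYYYKR

Answer: YYYYYYY
YWYRYYY
YYYYYYY
YYYYYYY
YYYYYKR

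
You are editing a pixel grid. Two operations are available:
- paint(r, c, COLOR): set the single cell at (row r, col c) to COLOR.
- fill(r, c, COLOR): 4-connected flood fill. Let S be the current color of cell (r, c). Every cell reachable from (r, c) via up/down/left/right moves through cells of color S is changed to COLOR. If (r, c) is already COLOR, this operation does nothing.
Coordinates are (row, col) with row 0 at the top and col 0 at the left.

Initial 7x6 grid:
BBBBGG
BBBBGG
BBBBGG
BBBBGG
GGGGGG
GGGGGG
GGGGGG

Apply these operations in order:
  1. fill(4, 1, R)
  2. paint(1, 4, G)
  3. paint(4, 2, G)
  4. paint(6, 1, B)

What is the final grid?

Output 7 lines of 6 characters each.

After op 1 fill(4,1,R) [26 cells changed]:
BBBBRR
BBBBRR
BBBBRR
BBBBRR
RRRRRR
RRRRRR
RRRRRR
After op 2 paint(1,4,G):
BBBBRR
BBBBGR
BBBBRR
BBBBRR
RRRRRR
RRRRRR
RRRRRR
After op 3 paint(4,2,G):
BBBBRR
BBBBGR
BBBBRR
BBBBRR
RRGRRR
RRRRRR
RRRRRR
After op 4 paint(6,1,B):
BBBBRR
BBBBGR
BBBBRR
BBBBRR
RRGRRR
RRRRRR
RBRRRR

Answer: BBBBRR
BBBBGR
BBBBRR
BBBBRR
RRGRRR
RRRRRR
RBRRRR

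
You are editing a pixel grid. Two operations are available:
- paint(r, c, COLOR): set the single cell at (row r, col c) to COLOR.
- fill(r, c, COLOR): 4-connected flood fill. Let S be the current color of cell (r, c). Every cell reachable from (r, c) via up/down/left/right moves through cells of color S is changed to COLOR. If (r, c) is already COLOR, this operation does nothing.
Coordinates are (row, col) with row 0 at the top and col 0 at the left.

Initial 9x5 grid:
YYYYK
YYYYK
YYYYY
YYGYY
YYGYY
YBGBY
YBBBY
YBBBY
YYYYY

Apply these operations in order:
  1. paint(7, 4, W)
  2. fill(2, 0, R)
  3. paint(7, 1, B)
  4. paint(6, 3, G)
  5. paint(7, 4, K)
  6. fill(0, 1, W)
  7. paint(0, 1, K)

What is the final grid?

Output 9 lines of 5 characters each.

Answer: WKWWK
WWWWK
WWWWW
WWGWW
WWGWW
WBGBW
WBBGW
WBBBK
WWWWW

Derivation:
After op 1 paint(7,4,W):
YYYYK
YYYYK
YYYYY
YYGYY
YYGYY
YBGBY
YBBBY
YBBBW
YYYYY
After op 2 fill(2,0,R) [31 cells changed]:
RRRRK
RRRRK
RRRRR
RRGRR
RRGRR
RBGBR
RBBBR
RBBBW
RRRRR
After op 3 paint(7,1,B):
RRRRK
RRRRK
RRRRR
RRGRR
RRGRR
RBGBR
RBBBR
RBBBW
RRRRR
After op 4 paint(6,3,G):
RRRRK
RRRRK
RRRRR
RRGRR
RRGRR
RBGBR
RBBGR
RBBBW
RRRRR
After op 5 paint(7,4,K):
RRRRK
RRRRK
RRRRR
RRGRR
RRGRR
RBGBR
RBBGR
RBBBK
RRRRR
After op 6 fill(0,1,W) [31 cells changed]:
WWWWK
WWWWK
WWWWW
WWGWW
WWGWW
WBGBW
WBBGW
WBBBK
WWWWW
After op 7 paint(0,1,K):
WKWWK
WWWWK
WWWWW
WWGWW
WWGWW
WBGBW
WBBGW
WBBBK
WWWWW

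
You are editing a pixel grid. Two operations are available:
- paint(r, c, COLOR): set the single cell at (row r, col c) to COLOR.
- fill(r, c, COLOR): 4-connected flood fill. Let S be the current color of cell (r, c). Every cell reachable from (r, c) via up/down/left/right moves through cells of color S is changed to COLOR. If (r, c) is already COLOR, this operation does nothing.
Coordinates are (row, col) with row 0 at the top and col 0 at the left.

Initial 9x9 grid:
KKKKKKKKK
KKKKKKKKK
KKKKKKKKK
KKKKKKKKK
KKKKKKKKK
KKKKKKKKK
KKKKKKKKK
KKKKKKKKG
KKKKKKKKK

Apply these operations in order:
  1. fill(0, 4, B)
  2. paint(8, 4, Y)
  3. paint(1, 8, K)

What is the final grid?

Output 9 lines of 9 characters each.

Answer: BBBBBBBBB
BBBBBBBBK
BBBBBBBBB
BBBBBBBBB
BBBBBBBBB
BBBBBBBBB
BBBBBBBBB
BBBBBBBBG
BBBBYBBBB

Derivation:
After op 1 fill(0,4,B) [80 cells changed]:
BBBBBBBBB
BBBBBBBBB
BBBBBBBBB
BBBBBBBBB
BBBBBBBBB
BBBBBBBBB
BBBBBBBBB
BBBBBBBBG
BBBBBBBBB
After op 2 paint(8,4,Y):
BBBBBBBBB
BBBBBBBBB
BBBBBBBBB
BBBBBBBBB
BBBBBBBBB
BBBBBBBBB
BBBBBBBBB
BBBBBBBBG
BBBBYBBBB
After op 3 paint(1,8,K):
BBBBBBBBB
BBBBBBBBK
BBBBBBBBB
BBBBBBBBB
BBBBBBBBB
BBBBBBBBB
BBBBBBBBB
BBBBBBBBG
BBBBYBBBB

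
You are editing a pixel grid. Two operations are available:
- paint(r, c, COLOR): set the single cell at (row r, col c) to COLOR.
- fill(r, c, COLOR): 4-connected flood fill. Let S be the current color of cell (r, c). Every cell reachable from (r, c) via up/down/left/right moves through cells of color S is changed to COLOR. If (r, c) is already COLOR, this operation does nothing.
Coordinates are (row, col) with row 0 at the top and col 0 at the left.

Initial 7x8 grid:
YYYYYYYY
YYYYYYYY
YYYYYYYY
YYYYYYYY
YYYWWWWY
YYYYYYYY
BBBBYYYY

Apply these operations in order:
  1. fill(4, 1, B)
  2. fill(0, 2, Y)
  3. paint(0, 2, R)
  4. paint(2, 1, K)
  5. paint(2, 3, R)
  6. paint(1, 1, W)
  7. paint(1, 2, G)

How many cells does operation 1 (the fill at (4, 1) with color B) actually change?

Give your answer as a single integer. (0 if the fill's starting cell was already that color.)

After op 1 fill(4,1,B) [48 cells changed]:
BBBBBBBB
BBBBBBBB
BBBBBBBB
BBBBBBBB
BBBWWWWB
BBBBBBBB
BBBBBBBB

Answer: 48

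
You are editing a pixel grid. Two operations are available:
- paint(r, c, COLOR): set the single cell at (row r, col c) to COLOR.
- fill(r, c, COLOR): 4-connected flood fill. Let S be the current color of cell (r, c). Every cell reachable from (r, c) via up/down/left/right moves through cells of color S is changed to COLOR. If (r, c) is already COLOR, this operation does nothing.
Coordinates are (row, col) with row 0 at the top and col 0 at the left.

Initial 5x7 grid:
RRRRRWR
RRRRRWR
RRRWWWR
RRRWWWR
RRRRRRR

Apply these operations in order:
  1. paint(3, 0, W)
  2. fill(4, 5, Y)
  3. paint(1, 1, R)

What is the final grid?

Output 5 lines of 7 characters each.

After op 1 paint(3,0,W):
RRRRRWR
RRRRRWR
RRRWWWR
WRRWWWR
RRRRRRR
After op 2 fill(4,5,Y) [26 cells changed]:
YYYYYWY
YYYYYWY
YYYWWWY
WYYWWWY
YYYYYYY
After op 3 paint(1,1,R):
YYYYYWY
YRYYYWY
YYYWWWY
WYYWWWY
YYYYYYY

Answer: YYYYYWY
YRYYYWY
YYYWWWY
WYYWWWY
YYYYYYY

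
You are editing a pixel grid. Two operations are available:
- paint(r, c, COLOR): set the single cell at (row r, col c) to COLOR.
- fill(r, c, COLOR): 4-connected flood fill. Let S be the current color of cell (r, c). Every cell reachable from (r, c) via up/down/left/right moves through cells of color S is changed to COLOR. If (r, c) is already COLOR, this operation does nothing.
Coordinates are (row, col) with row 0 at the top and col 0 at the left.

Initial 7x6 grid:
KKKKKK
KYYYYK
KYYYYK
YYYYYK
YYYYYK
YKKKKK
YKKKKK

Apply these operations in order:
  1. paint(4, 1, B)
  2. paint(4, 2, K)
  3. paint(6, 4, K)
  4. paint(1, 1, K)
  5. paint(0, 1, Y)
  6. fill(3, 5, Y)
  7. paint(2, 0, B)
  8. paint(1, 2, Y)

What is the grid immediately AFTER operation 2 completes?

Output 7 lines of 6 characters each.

Answer: KKKKKK
KYYYYK
KYYYYK
YYYYYK
YBKYYK
YKKKKK
YKKKKK

Derivation:
After op 1 paint(4,1,B):
KKKKKK
KYYYYK
KYYYYK
YYYYYK
YBYYYK
YKKKKK
YKKKKK
After op 2 paint(4,2,K):
KKKKKK
KYYYYK
KYYYYK
YYYYYK
YBKYYK
YKKKKK
YKKKKK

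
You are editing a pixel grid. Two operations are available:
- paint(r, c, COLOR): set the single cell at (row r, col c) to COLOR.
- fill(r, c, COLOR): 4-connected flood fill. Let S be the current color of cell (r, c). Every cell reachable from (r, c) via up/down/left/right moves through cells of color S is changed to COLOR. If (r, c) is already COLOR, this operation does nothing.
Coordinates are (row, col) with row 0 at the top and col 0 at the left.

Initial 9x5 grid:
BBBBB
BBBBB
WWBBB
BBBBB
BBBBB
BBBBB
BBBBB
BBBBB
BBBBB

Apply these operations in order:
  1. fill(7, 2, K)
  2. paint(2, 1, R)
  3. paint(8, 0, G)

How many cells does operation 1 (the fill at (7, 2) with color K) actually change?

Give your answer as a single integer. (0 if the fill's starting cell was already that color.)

Answer: 43

Derivation:
After op 1 fill(7,2,K) [43 cells changed]:
KKKKK
KKKKK
WWKKK
KKKKK
KKKKK
KKKKK
KKKKK
KKKKK
KKKKK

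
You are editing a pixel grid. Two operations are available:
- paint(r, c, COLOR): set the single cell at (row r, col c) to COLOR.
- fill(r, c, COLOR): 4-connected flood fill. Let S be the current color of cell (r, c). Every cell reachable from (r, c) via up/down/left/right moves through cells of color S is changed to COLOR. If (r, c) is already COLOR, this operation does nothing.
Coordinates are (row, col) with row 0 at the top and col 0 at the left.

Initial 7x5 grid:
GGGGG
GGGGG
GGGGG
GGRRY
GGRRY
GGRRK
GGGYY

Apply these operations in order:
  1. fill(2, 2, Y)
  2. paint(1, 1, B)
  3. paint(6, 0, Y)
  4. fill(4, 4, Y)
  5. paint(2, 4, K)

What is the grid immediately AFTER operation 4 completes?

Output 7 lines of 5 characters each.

Answer: YYYYY
YBYYY
YYYYY
YYRRY
YYRRY
YYRRK
YYYYY

Derivation:
After op 1 fill(2,2,Y) [24 cells changed]:
YYYYY
YYYYY
YYYYY
YYRRY
YYRRY
YYRRK
YYYYY
After op 2 paint(1,1,B):
YYYYY
YBYYY
YYYYY
YYRRY
YYRRY
YYRRK
YYYYY
After op 3 paint(6,0,Y):
YYYYY
YBYYY
YYYYY
YYRRY
YYRRY
YYRRK
YYYYY
After op 4 fill(4,4,Y) [0 cells changed]:
YYYYY
YBYYY
YYYYY
YYRRY
YYRRY
YYRRK
YYYYY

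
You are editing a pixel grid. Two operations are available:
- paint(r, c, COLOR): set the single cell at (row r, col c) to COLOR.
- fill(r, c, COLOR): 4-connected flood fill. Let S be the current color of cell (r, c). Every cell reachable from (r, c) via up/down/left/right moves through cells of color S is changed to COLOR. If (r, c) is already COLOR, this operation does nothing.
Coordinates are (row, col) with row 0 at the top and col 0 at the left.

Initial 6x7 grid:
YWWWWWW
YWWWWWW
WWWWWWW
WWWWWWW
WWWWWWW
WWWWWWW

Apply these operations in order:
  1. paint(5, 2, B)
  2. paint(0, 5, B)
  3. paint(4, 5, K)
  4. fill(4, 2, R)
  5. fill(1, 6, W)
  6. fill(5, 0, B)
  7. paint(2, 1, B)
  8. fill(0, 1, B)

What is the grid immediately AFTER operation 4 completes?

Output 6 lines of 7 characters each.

After op 1 paint(5,2,B):
YWWWWWW
YWWWWWW
WWWWWWW
WWWWWWW
WWWWWWW
WWBWWWW
After op 2 paint(0,5,B):
YWWWWBW
YWWWWWW
WWWWWWW
WWWWWWW
WWWWWWW
WWBWWWW
After op 3 paint(4,5,K):
YWWWWBW
YWWWWWW
WWWWWWW
WWWWWWW
WWWWWKW
WWBWWWW
After op 4 fill(4,2,R) [37 cells changed]:
YRRRRBR
YRRRRRR
RRRRRRR
RRRRRRR
RRRRRKR
RRBRRRR

Answer: YRRRRBR
YRRRRRR
RRRRRRR
RRRRRRR
RRRRRKR
RRBRRRR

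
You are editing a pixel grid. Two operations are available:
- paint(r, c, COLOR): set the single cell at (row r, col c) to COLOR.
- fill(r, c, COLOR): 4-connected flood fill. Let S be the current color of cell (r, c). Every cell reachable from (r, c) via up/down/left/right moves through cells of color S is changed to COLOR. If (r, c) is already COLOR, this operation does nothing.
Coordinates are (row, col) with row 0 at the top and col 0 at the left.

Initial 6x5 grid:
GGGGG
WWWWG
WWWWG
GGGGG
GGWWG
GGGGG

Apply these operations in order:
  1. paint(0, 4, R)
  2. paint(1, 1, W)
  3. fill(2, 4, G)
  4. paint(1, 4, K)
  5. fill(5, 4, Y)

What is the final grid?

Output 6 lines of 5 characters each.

After op 1 paint(0,4,R):
GGGGR
WWWWG
WWWWG
GGGGG
GGWWG
GGGGG
After op 2 paint(1,1,W):
GGGGR
WWWWG
WWWWG
GGGGG
GGWWG
GGGGG
After op 3 fill(2,4,G) [0 cells changed]:
GGGGR
WWWWG
WWWWG
GGGGG
GGWWG
GGGGG
After op 4 paint(1,4,K):
GGGGR
WWWWK
WWWWG
GGGGG
GGWWG
GGGGG
After op 5 fill(5,4,Y) [14 cells changed]:
GGGGR
WWWWK
WWWWY
YYYYY
YYWWY
YYYYY

Answer: GGGGR
WWWWK
WWWWY
YYYYY
YYWWY
YYYYY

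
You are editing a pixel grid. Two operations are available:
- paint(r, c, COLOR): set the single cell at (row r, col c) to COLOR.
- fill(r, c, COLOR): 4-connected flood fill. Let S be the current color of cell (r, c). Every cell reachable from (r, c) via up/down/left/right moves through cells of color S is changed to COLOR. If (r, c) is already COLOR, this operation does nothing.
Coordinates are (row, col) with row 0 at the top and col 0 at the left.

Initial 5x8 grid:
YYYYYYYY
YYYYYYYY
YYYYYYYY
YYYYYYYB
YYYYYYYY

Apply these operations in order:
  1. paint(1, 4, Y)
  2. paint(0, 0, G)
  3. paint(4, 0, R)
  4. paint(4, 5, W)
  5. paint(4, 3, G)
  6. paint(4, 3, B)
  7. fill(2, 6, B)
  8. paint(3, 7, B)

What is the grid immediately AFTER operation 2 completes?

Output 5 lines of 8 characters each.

After op 1 paint(1,4,Y):
YYYYYYYY
YYYYYYYY
YYYYYYYY
YYYYYYYB
YYYYYYYY
After op 2 paint(0,0,G):
GYYYYYYY
YYYYYYYY
YYYYYYYY
YYYYYYYB
YYYYYYYY

Answer: GYYYYYYY
YYYYYYYY
YYYYYYYY
YYYYYYYB
YYYYYYYY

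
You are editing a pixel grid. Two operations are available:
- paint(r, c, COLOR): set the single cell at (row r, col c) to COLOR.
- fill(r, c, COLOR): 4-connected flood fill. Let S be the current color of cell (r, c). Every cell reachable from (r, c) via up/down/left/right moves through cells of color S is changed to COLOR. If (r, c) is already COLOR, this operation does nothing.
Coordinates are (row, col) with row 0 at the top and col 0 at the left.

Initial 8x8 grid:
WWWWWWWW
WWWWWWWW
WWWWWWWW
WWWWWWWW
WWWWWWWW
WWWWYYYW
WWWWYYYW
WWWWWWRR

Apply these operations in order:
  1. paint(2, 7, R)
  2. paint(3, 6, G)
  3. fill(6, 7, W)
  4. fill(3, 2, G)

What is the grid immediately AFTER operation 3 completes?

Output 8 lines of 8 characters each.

After op 1 paint(2,7,R):
WWWWWWWW
WWWWWWWW
WWWWWWWR
WWWWWWWW
WWWWWWWW
WWWWYYYW
WWWWYYYW
WWWWWWRR
After op 2 paint(3,6,G):
WWWWWWWW
WWWWWWWW
WWWWWWWR
WWWWWWGW
WWWWWWWW
WWWWYYYW
WWWWYYYW
WWWWWWRR
After op 3 fill(6,7,W) [0 cells changed]:
WWWWWWWW
WWWWWWWW
WWWWWWWR
WWWWWWGW
WWWWWWWW
WWWWYYYW
WWWWYYYW
WWWWWWRR

Answer: WWWWWWWW
WWWWWWWW
WWWWWWWR
WWWWWWGW
WWWWWWWW
WWWWYYYW
WWWWYYYW
WWWWWWRR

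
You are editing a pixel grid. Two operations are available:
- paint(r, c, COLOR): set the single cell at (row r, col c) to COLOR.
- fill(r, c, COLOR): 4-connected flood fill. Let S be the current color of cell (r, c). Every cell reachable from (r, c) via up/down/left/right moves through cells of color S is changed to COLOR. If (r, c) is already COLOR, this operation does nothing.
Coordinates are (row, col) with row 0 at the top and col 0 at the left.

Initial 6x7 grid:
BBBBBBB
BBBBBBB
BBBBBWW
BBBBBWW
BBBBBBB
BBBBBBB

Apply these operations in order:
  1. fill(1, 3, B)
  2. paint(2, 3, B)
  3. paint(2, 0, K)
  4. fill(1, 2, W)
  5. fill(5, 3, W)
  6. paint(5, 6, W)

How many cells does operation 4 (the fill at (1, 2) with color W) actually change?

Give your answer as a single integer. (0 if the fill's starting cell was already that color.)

After op 1 fill(1,3,B) [0 cells changed]:
BBBBBBB
BBBBBBB
BBBBBWW
BBBBBWW
BBBBBBB
BBBBBBB
After op 2 paint(2,3,B):
BBBBBBB
BBBBBBB
BBBBBWW
BBBBBWW
BBBBBBB
BBBBBBB
After op 3 paint(2,0,K):
BBBBBBB
BBBBBBB
KBBBBWW
BBBBBWW
BBBBBBB
BBBBBBB
After op 4 fill(1,2,W) [37 cells changed]:
WWWWWWW
WWWWWWW
KWWWWWW
WWWWWWW
WWWWWWW
WWWWWWW

Answer: 37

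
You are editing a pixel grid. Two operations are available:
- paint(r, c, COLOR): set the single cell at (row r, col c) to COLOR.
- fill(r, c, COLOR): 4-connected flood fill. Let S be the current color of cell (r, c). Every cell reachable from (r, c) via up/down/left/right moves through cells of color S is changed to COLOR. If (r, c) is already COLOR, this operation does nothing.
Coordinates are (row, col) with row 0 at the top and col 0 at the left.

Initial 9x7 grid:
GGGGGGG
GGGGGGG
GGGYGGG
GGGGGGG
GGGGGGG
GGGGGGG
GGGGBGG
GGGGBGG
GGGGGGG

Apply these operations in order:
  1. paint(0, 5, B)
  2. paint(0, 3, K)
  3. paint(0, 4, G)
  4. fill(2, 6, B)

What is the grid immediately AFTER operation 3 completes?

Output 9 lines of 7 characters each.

After op 1 paint(0,5,B):
GGGGGBG
GGGGGGG
GGGYGGG
GGGGGGG
GGGGGGG
GGGGGGG
GGGGBGG
GGGGBGG
GGGGGGG
After op 2 paint(0,3,K):
GGGKGBG
GGGGGGG
GGGYGGG
GGGGGGG
GGGGGGG
GGGGGGG
GGGGBGG
GGGGBGG
GGGGGGG
After op 3 paint(0,4,G):
GGGKGBG
GGGGGGG
GGGYGGG
GGGGGGG
GGGGGGG
GGGGGGG
GGGGBGG
GGGGBGG
GGGGGGG

Answer: GGGKGBG
GGGGGGG
GGGYGGG
GGGGGGG
GGGGGGG
GGGGGGG
GGGGBGG
GGGGBGG
GGGGGGG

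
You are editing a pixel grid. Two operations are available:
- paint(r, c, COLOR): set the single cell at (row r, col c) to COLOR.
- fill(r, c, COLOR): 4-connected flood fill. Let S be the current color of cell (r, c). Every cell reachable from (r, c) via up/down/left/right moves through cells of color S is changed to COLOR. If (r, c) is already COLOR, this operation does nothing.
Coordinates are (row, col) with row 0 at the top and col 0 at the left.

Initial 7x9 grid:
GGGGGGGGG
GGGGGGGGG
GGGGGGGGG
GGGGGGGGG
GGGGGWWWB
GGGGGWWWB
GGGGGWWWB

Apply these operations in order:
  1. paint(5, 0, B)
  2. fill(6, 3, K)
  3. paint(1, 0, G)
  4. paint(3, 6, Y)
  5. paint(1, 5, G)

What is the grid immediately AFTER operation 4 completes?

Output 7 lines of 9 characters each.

Answer: KKKKKKKKK
GKKKKKKKK
KKKKKKKKK
KKKKKKYKK
KKKKKWWWB
BKKKKWWWB
KKKKKWWWB

Derivation:
After op 1 paint(5,0,B):
GGGGGGGGG
GGGGGGGGG
GGGGGGGGG
GGGGGGGGG
GGGGGWWWB
BGGGGWWWB
GGGGGWWWB
After op 2 fill(6,3,K) [50 cells changed]:
KKKKKKKKK
KKKKKKKKK
KKKKKKKKK
KKKKKKKKK
KKKKKWWWB
BKKKKWWWB
KKKKKWWWB
After op 3 paint(1,0,G):
KKKKKKKKK
GKKKKKKKK
KKKKKKKKK
KKKKKKKKK
KKKKKWWWB
BKKKKWWWB
KKKKKWWWB
After op 4 paint(3,6,Y):
KKKKKKKKK
GKKKKKKKK
KKKKKKKKK
KKKKKKYKK
KKKKKWWWB
BKKKKWWWB
KKKKKWWWB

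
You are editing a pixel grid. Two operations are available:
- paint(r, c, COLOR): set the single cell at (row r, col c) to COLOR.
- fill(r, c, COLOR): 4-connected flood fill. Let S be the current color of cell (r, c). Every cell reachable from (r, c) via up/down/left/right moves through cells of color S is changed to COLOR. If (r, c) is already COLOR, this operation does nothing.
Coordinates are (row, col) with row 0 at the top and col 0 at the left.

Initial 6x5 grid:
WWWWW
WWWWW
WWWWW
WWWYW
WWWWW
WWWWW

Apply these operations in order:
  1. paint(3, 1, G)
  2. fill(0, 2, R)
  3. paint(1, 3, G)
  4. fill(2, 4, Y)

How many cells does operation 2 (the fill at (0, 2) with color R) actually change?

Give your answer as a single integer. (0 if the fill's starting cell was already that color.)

Answer: 28

Derivation:
After op 1 paint(3,1,G):
WWWWW
WWWWW
WWWWW
WGWYW
WWWWW
WWWWW
After op 2 fill(0,2,R) [28 cells changed]:
RRRRR
RRRRR
RRRRR
RGRYR
RRRRR
RRRRR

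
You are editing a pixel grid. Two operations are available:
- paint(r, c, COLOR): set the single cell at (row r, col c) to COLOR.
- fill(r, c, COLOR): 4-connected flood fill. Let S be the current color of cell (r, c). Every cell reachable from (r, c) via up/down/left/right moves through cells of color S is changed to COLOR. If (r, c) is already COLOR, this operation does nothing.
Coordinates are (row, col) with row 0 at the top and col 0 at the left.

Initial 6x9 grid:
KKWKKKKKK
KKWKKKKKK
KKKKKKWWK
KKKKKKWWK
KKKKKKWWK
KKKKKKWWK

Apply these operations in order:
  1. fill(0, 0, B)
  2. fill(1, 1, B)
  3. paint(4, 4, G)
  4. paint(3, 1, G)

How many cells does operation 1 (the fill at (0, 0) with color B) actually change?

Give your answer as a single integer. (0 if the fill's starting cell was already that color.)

After op 1 fill(0,0,B) [44 cells changed]:
BBWBBBBBB
BBWBBBBBB
BBBBBBWWB
BBBBBBWWB
BBBBBBWWB
BBBBBBWWB

Answer: 44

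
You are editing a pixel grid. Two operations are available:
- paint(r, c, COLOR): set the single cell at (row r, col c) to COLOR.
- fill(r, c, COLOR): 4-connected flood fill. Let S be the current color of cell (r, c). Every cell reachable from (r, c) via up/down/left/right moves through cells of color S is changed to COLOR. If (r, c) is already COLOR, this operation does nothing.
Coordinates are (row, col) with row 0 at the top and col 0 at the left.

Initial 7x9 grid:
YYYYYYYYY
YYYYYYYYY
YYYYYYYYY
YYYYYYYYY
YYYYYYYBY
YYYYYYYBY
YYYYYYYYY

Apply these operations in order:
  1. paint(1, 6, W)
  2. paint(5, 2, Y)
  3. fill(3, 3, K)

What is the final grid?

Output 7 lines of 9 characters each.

After op 1 paint(1,6,W):
YYYYYYYYY
YYYYYYWYY
YYYYYYYYY
YYYYYYYYY
YYYYYYYBY
YYYYYYYBY
YYYYYYYYY
After op 2 paint(5,2,Y):
YYYYYYYYY
YYYYYYWYY
YYYYYYYYY
YYYYYYYYY
YYYYYYYBY
YYYYYYYBY
YYYYYYYYY
After op 3 fill(3,3,K) [60 cells changed]:
KKKKKKKKK
KKKKKKWKK
KKKKKKKKK
KKKKKKKKK
KKKKKKKBK
KKKKKKKBK
KKKKKKKKK

Answer: KKKKKKKKK
KKKKKKWKK
KKKKKKKKK
KKKKKKKKK
KKKKKKKBK
KKKKKKKBK
KKKKKKKKK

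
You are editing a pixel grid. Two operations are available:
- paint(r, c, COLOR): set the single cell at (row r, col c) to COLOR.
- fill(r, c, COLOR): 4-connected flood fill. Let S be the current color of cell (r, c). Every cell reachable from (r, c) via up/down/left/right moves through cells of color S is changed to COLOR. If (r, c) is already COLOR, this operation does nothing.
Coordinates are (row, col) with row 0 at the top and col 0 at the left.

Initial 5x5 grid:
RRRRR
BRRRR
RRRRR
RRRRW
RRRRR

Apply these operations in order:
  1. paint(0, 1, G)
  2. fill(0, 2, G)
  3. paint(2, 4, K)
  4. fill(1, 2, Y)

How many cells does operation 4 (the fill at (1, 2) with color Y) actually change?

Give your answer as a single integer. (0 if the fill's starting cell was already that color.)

After op 1 paint(0,1,G):
RGRRR
BRRRR
RRRRR
RRRRW
RRRRR
After op 2 fill(0,2,G) [21 cells changed]:
RGGGG
BGGGG
GGGGG
GGGGW
GGGGG
After op 3 paint(2,4,K):
RGGGG
BGGGG
GGGGK
GGGGW
GGGGG
After op 4 fill(1,2,Y) [21 cells changed]:
RYYYY
BYYYY
YYYYK
YYYYW
YYYYY

Answer: 21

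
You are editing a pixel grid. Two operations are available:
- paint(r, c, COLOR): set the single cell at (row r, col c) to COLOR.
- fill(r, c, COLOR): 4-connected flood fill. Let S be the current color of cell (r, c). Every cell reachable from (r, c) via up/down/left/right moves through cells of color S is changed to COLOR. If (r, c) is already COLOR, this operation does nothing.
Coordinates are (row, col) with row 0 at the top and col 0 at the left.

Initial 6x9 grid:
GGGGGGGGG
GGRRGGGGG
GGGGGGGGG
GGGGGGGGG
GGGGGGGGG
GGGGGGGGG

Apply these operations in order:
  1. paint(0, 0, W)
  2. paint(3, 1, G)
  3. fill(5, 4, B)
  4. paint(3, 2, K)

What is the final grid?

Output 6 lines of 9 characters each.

After op 1 paint(0,0,W):
WGGGGGGGG
GGRRGGGGG
GGGGGGGGG
GGGGGGGGG
GGGGGGGGG
GGGGGGGGG
After op 2 paint(3,1,G):
WGGGGGGGG
GGRRGGGGG
GGGGGGGGG
GGGGGGGGG
GGGGGGGGG
GGGGGGGGG
After op 3 fill(5,4,B) [51 cells changed]:
WBBBBBBBB
BBRRBBBBB
BBBBBBBBB
BBBBBBBBB
BBBBBBBBB
BBBBBBBBB
After op 4 paint(3,2,K):
WBBBBBBBB
BBRRBBBBB
BBBBBBBBB
BBKBBBBBB
BBBBBBBBB
BBBBBBBBB

Answer: WBBBBBBBB
BBRRBBBBB
BBBBBBBBB
BBKBBBBBB
BBBBBBBBB
BBBBBBBBB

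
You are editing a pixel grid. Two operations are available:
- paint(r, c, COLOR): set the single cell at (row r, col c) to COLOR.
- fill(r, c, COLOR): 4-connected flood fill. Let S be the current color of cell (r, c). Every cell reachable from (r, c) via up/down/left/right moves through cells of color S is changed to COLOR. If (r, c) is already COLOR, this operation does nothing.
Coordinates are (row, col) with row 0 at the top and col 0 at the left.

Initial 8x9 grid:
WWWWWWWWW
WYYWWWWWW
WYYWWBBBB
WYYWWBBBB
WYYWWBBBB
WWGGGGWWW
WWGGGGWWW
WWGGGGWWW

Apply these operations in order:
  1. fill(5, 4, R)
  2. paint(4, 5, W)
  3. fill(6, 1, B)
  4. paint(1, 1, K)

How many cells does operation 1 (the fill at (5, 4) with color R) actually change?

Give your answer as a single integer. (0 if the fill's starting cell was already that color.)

After op 1 fill(5,4,R) [12 cells changed]:
WWWWWWWWW
WYYWWWWWW
WYYWWBBBB
WYYWWBBBB
WYYWWBBBB
WWRRRRWWW
WWRRRRWWW
WWRRRRWWW

Answer: 12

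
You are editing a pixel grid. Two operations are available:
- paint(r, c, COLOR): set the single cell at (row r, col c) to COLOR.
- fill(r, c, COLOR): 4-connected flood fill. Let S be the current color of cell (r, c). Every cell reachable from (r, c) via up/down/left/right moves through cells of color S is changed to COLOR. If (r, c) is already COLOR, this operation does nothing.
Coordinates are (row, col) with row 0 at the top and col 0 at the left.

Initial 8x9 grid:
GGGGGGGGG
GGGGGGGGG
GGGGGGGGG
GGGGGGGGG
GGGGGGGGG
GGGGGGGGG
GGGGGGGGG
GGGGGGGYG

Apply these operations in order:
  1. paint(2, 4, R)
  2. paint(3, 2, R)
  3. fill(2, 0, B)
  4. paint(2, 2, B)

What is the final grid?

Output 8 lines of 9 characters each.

Answer: BBBBBBBBB
BBBBBBBBB
BBBBRBBBB
BBRBBBBBB
BBBBBBBBB
BBBBBBBBB
BBBBBBBBB
BBBBBBBYB

Derivation:
After op 1 paint(2,4,R):
GGGGGGGGG
GGGGGGGGG
GGGGRGGGG
GGGGGGGGG
GGGGGGGGG
GGGGGGGGG
GGGGGGGGG
GGGGGGGYG
After op 2 paint(3,2,R):
GGGGGGGGG
GGGGGGGGG
GGGGRGGGG
GGRGGGGGG
GGGGGGGGG
GGGGGGGGG
GGGGGGGGG
GGGGGGGYG
After op 3 fill(2,0,B) [69 cells changed]:
BBBBBBBBB
BBBBBBBBB
BBBBRBBBB
BBRBBBBBB
BBBBBBBBB
BBBBBBBBB
BBBBBBBBB
BBBBBBBYB
After op 4 paint(2,2,B):
BBBBBBBBB
BBBBBBBBB
BBBBRBBBB
BBRBBBBBB
BBBBBBBBB
BBBBBBBBB
BBBBBBBBB
BBBBBBBYB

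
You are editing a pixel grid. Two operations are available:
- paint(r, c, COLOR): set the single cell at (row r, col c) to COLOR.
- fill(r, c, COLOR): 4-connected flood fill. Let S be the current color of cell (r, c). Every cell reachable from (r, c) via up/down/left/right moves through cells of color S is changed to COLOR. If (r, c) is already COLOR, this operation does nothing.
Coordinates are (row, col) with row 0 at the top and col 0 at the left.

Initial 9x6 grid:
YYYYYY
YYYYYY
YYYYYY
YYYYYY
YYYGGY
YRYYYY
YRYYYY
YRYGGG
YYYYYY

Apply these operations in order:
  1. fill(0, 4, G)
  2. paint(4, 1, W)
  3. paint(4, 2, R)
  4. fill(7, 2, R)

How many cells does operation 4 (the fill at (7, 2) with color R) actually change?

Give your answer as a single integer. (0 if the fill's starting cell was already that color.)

After op 1 fill(0,4,G) [46 cells changed]:
GGGGGG
GGGGGG
GGGGGG
GGGGGG
GGGGGG
GRGGGG
GRGGGG
GRGGGG
GGGGGG
After op 2 paint(4,1,W):
GGGGGG
GGGGGG
GGGGGG
GGGGGG
GWGGGG
GRGGGG
GRGGGG
GRGGGG
GGGGGG
After op 3 paint(4,2,R):
GGGGGG
GGGGGG
GGGGGG
GGGGGG
GWRGGG
GRGGGG
GRGGGG
GRGGGG
GGGGGG
After op 4 fill(7,2,R) [49 cells changed]:
RRRRRR
RRRRRR
RRRRRR
RRRRRR
RWRRRR
RRRRRR
RRRRRR
RRRRRR
RRRRRR

Answer: 49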